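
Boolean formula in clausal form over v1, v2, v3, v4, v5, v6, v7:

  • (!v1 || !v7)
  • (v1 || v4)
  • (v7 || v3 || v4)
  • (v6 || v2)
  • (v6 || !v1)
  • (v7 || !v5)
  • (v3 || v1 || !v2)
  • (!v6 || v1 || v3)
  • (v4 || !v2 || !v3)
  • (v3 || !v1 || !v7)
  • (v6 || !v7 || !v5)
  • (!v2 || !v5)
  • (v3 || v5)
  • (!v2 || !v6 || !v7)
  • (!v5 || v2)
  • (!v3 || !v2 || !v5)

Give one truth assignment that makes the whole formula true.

v1=T  v2=F  v3=T  v4=F  v5=F  v6=T  v7=F

Check each clause:
  1. (!v7 || !v1) — !v7 is true.
  2. (v4 || v1) — v1 is true.
  3. (v3 || v4 || v7) — v3 is true.
  4. (v6 || v2) — v6 is true.
  5. (!v1 || v6) — v6 is true.
  6. (!v5 || v7) — !v5 is true.
  7. (v1 || v3 || !v2) — v1 is true.
  8. (v1 || v3 || !v6) — v1 is true.
  9. (v4 || !v2 || !v3) — !v2 is true.
  10. (!v1 || v3 || !v7) — !v7 is true.
  11. (!v7 || !v5 || v6) — !v7 is true.
  12. (!v2 || !v5) — !v5 is true.
  13. (v5 || v3) — v3 is true.
  14. (!v2 || !v7 || !v6) — !v7 is true.
  15. (v2 || !v5) — !v5 is true.
  16. (!v2 || !v5 || !v3) — !v5 is true.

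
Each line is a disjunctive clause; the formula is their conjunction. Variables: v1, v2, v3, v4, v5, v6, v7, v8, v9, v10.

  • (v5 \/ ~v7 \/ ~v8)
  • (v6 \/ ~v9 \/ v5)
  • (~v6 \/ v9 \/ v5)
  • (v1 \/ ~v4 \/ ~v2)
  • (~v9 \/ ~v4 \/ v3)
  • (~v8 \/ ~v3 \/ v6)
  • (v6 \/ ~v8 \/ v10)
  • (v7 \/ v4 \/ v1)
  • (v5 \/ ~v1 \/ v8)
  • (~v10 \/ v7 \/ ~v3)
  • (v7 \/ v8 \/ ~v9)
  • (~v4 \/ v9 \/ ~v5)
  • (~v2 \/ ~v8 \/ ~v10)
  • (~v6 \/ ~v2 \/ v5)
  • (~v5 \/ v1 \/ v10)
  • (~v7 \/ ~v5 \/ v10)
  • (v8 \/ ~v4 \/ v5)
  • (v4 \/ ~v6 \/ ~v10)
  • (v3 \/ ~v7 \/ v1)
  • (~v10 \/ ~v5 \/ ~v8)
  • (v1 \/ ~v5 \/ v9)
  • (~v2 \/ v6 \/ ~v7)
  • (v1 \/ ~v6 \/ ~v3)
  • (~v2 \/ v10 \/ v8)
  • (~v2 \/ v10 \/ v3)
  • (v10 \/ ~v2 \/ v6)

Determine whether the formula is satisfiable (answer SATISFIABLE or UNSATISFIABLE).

Branch on v1: take v1 = True.
For the remaining variables, v2 = True, v3 = True, v4 = True, v5 = True, v6 = True, v7 = True, v8 = False, v9 = True, v10 = True works.
Every clause has at least one true literal under this assignment.
So v1=True, v2=True, v3=True, v4=True, v5=True, v6=True, v7=True, v8=False, v9=True, v10=True is a satisfying assignment.

SATISFIABLE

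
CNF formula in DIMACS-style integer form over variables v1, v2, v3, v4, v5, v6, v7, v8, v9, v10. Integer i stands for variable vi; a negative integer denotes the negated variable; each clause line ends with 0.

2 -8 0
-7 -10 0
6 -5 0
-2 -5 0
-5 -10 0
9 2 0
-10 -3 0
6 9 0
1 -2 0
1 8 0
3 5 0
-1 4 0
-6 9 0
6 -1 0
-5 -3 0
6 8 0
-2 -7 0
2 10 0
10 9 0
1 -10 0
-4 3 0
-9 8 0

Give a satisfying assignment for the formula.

v1 = 1, v2 = 1, v3 = 1, v4 = 1, v5 = 0, v6 = 1, v7 = 0, v8 = 1, v9 = 1, v10 = 0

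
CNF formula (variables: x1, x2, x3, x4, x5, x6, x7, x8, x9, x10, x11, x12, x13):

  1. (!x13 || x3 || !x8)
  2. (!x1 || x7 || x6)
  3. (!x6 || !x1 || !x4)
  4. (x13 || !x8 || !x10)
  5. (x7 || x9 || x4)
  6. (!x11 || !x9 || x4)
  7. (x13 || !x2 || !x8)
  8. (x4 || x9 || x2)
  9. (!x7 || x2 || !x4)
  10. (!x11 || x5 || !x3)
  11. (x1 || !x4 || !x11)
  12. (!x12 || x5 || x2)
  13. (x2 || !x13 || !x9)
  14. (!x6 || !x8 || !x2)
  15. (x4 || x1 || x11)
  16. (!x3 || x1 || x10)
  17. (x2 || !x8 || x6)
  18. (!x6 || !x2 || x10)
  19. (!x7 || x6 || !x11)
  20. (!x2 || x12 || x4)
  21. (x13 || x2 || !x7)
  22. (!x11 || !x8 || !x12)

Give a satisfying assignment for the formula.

x1 = T, x2 = T, x3 = F, x4 = F, x5 = T, x6 = T, x7 = T, x8 = F, x9 = T, x10 = T, x11 = F, x12 = T, x13 = T

Check each clause:
  1. (!x8 || !x13 || x3) — !x8 is true.
  2. (!x1 || x7 || x6) — x7 is true.
  3. (!x6 || !x1 || !x4) — !x4 is true.
  4. (!x8 || x13 || !x10) — !x8 is true.
  5. (x7 || x9 || x4) — x9 is true.
  6. (x4 || !x9 || !x11) — !x11 is true.
  7. (!x8 || x13 || !x2) — !x8 is true.
  8. (x9 || x2 || x4) — x9 is true.
  9. (x2 || !x7 || !x4) — x2 is true.
  10. (!x3 || !x11 || x5) — !x3 is true.
  11. (x1 || !x11 || !x4) — x1 is true.
  12. (x5 || x2 || !x12) — x2 is true.
  13. (!x13 || !x9 || x2) — x2 is true.
  14. (!x6 || !x8 || !x2) — !x8 is true.
  15. (x4 || x1 || x11) — x1 is true.
  16. (x10 || x1 || !x3) — x1 is true.
  17. (!x8 || x6 || x2) — !x8 is true.
  18. (!x2 || x10 || !x6) — x10 is true.
  19. (!x7 || !x11 || x6) — !x11 is true.
  20. (x4 || x12 || !x2) — x12 is true.
  21. (x13 || x2 || !x7) — x2 is true.
  22. (!x8 || !x12 || !x11) — !x8 is true.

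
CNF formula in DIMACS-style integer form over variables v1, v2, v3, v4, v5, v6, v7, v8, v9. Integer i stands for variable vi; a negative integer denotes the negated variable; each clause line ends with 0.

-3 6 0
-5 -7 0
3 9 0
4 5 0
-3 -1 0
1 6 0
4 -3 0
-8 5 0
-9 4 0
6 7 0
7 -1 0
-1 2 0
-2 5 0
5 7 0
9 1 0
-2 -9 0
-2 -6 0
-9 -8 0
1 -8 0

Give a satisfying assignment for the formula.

v1=0, v2=0, v3=1, v4=1, v5=1, v6=1, v7=0, v8=0, v9=1

v4 occurs only positively in the remaining clauses — set v4 = True.
v8 occurs only negated in the remaining clauses — set v8 = False.
Set v1 = False and propagate.
  then v6 is forced to True.
  then v9 is forced to True.
  then v2 is forced to False.
Set v5 = True and propagate.
  then v7 is forced to False.
v3 is now unconstrained; take v3 = True.
Every clause has at least one true literal under this assignment.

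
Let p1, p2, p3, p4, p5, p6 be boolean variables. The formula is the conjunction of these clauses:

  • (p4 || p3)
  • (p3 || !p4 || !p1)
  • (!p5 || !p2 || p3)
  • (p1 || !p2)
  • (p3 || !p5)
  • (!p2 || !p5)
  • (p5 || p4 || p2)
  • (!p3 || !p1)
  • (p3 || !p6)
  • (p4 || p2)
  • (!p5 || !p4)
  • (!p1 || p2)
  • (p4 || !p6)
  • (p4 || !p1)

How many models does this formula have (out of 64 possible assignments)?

3

The models are:
  p1=F p2=F p3=F p4=T p5=F p6=F
  p1=F p2=F p3=T p4=T p5=F p6=F
  p1=F p2=F p3=T p4=T p5=F p6=T
That's 3 in total.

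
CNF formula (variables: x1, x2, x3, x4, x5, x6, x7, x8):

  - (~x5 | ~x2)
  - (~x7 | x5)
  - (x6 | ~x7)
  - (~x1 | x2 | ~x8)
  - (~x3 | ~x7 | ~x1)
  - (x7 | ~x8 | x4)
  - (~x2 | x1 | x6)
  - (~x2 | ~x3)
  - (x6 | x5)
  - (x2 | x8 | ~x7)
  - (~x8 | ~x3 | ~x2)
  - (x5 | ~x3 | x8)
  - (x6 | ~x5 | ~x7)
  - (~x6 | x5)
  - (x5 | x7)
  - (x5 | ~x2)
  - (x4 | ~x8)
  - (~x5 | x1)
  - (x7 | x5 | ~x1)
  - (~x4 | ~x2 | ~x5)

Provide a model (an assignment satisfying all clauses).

Branch on x1: take x1 = True.
Set x2 = False and propagate.
  then x8 is forced to False.
  then x7 is forced to False.
  then x5 is forced to True.
x3, x4, x6 are now unconstrained; take x3 = True, x4 = True, x6 = False.

x1=T, x2=F, x3=T, x4=T, x5=T, x6=F, x7=F, x8=F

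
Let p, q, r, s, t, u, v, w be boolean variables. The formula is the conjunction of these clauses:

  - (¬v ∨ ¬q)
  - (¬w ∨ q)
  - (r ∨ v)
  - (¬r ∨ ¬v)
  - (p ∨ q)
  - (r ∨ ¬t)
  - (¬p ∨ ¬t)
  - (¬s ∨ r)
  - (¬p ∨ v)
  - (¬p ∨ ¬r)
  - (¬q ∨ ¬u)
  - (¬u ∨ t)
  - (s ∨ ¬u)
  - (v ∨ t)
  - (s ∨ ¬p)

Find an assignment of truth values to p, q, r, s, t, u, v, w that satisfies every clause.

p = False, q = True, r = True, s = True, t = True, u = False, v = False, w = False

Pure literal: u appears only negated; assign u = False.
w occurs only negated in the remaining clauses — set w = False.
Set p = False and propagate.
  then q is forced to True.
  then v is forced to False.
  then r is forced to True.
  then t is forced to True.
s is now unconstrained; take s = True.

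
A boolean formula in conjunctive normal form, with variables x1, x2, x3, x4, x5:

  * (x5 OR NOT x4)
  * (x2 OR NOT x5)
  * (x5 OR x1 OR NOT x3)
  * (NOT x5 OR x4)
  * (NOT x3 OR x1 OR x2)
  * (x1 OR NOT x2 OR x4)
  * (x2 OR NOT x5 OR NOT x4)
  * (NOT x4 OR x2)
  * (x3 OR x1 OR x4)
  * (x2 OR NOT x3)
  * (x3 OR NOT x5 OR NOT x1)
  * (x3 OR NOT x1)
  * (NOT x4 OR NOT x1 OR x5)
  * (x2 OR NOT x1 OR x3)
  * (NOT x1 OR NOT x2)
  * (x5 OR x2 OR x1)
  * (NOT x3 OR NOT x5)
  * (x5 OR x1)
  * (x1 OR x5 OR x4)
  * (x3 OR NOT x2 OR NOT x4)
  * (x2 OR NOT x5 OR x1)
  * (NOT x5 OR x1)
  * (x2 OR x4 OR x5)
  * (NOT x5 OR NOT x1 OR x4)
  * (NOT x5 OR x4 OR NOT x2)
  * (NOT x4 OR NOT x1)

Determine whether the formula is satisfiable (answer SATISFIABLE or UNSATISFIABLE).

x1 = True:
  propagation gives x3=True, x2=True; an empty clause results — contradiction.
x1 = False:
  propagation gives x5=True; an empty clause results — contradiction.
Every branch closes, so no satisfying assignment exists.

UNSATISFIABLE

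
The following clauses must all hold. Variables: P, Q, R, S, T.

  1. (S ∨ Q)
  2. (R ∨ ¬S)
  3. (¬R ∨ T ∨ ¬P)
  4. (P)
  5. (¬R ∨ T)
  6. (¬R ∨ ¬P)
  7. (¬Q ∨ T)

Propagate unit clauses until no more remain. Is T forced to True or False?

(P) is a unit clause: P = True.
In (¬R ∨ ¬P), ¬P is now false; ¬R must hold, so R = False.
In (¬S ∨ R), R is now false; ¬S must hold, so S = False.
(S ∨ Q): since S = False, the clause reduces to (Q). Q = True.
(T ∨ ¬Q): since Q = True, the clause reduces to (T). T = True.

True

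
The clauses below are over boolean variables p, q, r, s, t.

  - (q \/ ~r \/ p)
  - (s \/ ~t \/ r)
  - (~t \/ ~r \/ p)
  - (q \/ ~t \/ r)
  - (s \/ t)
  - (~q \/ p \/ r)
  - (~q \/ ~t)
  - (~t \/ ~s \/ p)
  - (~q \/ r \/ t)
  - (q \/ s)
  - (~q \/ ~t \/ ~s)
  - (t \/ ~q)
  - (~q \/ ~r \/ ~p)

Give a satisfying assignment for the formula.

p=True, q=False, r=False, s=True, t=False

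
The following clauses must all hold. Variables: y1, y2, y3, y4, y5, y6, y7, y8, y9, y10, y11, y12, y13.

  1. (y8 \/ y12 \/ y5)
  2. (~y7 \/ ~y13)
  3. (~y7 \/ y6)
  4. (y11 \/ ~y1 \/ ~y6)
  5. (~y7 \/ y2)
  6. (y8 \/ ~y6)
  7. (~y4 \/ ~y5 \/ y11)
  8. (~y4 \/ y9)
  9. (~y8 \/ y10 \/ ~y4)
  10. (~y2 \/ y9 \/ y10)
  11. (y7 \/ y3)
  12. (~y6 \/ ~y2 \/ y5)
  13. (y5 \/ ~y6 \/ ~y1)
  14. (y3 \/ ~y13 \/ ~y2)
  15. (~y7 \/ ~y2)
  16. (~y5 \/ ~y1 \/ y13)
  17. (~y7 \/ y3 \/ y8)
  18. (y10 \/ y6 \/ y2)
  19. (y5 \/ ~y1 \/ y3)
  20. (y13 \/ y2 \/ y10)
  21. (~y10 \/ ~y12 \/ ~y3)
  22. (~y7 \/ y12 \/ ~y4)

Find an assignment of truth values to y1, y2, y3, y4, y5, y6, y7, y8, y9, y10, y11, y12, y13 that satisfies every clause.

y1 occurs only negated in the remaining clauses — set y1 = False.
Pure literal: y4 appears only negated; assign y4 = False.
Try y2 = False.
  then y7 is forced to False.
  then y3 is forced to True.
The remaining clauses are satisfied by y5 = True, y6 = False, y8 = True, y9 = True, y10 = True, y11 = True, y12 = False, y13 = False.

y1 = 0, y2 = 0, y3 = 1, y4 = 0, y5 = 1, y6 = 0, y7 = 0, y8 = 1, y9 = 1, y10 = 1, y11 = 1, y12 = 0, y13 = 0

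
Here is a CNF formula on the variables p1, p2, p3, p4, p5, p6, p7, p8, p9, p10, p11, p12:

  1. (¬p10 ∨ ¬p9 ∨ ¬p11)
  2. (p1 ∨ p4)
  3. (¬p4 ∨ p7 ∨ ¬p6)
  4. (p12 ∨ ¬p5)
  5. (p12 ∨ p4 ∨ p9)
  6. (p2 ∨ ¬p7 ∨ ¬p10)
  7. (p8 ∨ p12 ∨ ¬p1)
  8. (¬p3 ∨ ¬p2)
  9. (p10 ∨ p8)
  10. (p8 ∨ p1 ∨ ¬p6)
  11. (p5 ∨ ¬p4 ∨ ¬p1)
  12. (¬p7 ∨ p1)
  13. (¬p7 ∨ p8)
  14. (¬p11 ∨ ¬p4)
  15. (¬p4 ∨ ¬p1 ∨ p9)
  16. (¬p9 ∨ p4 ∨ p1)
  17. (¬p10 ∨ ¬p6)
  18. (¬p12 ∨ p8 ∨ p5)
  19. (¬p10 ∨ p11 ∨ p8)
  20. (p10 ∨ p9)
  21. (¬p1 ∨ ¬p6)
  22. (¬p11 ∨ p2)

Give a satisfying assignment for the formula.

Pure literal: p3 appears only negated; assign p3 = False.
Pure literal: p6 appears only negated; assign p6 = False.
Set p1 = True and propagate.
Set p2 = False and propagate.
  then p11 is forced to False.
Set p4 = True and propagate.
  then p5 is forced to True.
  then p12 is forced to True.
  then p9 is forced to True.
For the remaining variables, p7 = True, p8 = True, p10 = False works.

p1 = True, p2 = False, p3 = False, p4 = True, p5 = True, p6 = False, p7 = True, p8 = True, p9 = True, p10 = False, p11 = False, p12 = True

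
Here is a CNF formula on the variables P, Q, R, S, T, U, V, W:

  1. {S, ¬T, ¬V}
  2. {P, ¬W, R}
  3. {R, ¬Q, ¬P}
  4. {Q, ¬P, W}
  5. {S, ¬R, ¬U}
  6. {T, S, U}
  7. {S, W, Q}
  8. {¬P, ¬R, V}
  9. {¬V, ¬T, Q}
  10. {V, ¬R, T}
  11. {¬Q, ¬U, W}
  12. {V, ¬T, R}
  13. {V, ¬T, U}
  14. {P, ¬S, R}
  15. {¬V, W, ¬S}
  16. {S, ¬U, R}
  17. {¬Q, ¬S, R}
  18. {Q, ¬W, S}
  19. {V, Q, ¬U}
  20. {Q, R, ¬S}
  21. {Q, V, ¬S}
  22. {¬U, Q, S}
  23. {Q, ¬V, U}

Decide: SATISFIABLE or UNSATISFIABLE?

SATISFIABLE

Set P = True and propagate.
Set Q = True and propagate.
  then R is forced to True.
  then V is forced to True.
The remaining clauses are satisfied by S = True, T = True, U = True, W = True.
So P=1  Q=1  R=1  S=1  T=1  U=1  V=1  W=1 is a satisfying assignment.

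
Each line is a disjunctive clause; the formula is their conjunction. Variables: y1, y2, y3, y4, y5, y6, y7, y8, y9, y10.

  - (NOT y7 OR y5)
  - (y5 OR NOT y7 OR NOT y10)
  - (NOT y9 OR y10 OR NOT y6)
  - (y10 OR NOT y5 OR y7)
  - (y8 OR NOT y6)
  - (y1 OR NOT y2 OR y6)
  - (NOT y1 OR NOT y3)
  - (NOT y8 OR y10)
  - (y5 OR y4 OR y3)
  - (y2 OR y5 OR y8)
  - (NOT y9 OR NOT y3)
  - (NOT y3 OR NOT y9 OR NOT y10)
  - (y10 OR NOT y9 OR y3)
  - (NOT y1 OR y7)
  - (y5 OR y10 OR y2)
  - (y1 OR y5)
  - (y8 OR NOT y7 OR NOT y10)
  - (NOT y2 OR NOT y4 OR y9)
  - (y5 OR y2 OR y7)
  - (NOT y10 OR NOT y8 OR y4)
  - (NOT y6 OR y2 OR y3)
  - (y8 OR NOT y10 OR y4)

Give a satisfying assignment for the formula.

y1 = True  y2 = True  y3 = False  y4 = True  y5 = True  y6 = True  y7 = True  y8 = True  y9 = True  y10 = True

Check each clause:
  1. (y5 OR NOT y7) — y5 is true.
  2. (NOT y10 OR y5 OR NOT y7) — y5 is true.
  3. (NOT y9 OR y10 OR NOT y6) — y10 is true.
  4. (NOT y5 OR y10 OR y7) — y10 is true.
  5. (y8 OR NOT y6) — y8 is true.
  6. (y6 OR y1 OR NOT y2) — y1 is true.
  7. (NOT y3 OR NOT y1) — NOT y3 is true.
  8. (y10 OR NOT y8) — y10 is true.
  9. (y3 OR y4 OR y5) — y4 is true.
  10. (y8 OR y2 OR y5) — y8 is true.
  11. (NOT y3 OR NOT y9) — NOT y3 is true.
  12. (NOT y9 OR NOT y10 OR NOT y3) — NOT y3 is true.
  13. (y10 OR y3 OR NOT y9) — y10 is true.
  14. (NOT y1 OR y7) — y7 is true.
  15. (y5 OR y2 OR y10) — y2 is true.
  16. (y1 OR y5) — y1 is true.
  17. (NOT y10 OR NOT y7 OR y8) — y8 is true.
  18. (NOT y2 OR NOT y4 OR y9) — y9 is true.
  19. (y2 OR y5 OR y7) — y2 is true.
  20. (NOT y8 OR y4 OR NOT y10) — y4 is true.
  21. (y2 OR y3 OR NOT y6) — y2 is true.
  22. (NOT y10 OR y8 OR y4) — y8 is true.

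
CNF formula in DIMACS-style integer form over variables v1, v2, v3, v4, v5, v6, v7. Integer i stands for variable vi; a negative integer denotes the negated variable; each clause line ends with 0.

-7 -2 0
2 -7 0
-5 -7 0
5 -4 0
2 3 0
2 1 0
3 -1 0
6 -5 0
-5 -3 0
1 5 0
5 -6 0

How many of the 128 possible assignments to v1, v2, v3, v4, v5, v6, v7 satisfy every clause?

4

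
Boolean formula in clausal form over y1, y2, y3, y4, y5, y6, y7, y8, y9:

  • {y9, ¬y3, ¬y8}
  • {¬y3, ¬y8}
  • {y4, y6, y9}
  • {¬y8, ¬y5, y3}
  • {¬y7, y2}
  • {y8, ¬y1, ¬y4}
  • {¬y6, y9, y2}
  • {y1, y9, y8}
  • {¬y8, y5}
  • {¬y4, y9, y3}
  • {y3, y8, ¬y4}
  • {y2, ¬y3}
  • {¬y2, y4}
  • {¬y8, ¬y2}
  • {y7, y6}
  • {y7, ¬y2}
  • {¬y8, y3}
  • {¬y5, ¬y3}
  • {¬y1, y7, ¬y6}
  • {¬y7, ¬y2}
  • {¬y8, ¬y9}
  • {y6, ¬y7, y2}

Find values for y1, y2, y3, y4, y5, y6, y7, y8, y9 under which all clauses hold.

y1=False  y2=False  y3=False  y4=False  y5=False  y6=True  y7=False  y8=False  y9=True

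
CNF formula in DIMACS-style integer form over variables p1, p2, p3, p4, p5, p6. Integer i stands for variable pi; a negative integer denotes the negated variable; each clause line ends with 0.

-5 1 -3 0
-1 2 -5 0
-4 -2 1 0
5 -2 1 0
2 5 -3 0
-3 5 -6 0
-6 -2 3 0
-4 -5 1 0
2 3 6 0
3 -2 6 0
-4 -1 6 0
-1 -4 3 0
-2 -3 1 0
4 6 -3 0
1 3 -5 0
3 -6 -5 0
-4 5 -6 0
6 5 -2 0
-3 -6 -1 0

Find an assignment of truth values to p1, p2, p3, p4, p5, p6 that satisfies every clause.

p1=False, p2=False, p3=False, p4=False, p5=False, p6=True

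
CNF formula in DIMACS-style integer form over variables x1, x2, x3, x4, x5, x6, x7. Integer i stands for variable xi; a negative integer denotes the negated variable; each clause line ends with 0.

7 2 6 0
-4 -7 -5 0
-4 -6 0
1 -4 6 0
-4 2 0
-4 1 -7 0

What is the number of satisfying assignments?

62

Split on x4, then x6.
  x4=1, x6=1: a clause becomes empty — 0.
  x4=1, x6=0: x3 free; 3 ways for (x1,x2,x5,x7) × 2^1 = 6.
  x4=0, x6=1: x1, x2, x3, x5, x7 free → 2^5 = 32.
  x4=0, x6=0: x1, x3, x5 free; 3 ways for (x2,x7) × 2^3 = 24.
Total: 0 + 6 + 32 + 24 = 62.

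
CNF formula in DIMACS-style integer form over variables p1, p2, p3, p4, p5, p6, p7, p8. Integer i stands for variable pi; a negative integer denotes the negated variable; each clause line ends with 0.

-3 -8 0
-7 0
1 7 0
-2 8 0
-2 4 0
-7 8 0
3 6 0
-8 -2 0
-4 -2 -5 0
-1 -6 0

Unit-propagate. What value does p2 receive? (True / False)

False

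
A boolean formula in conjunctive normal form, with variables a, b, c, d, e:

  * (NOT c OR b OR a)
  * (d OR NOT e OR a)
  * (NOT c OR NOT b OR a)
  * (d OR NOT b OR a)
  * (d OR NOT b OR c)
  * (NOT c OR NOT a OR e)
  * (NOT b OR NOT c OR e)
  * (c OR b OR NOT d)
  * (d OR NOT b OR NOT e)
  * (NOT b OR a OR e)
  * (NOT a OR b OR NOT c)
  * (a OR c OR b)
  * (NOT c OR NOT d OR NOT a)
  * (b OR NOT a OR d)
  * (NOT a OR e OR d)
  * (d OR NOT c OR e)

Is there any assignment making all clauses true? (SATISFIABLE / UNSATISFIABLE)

SATISFIABLE

Set a = True and propagate.
Set b = True and propagate.
The remaining clauses are satisfied by c = False, d = True, e = False.
So a=True  b=True  c=False  d=True  e=False is a satisfying assignment.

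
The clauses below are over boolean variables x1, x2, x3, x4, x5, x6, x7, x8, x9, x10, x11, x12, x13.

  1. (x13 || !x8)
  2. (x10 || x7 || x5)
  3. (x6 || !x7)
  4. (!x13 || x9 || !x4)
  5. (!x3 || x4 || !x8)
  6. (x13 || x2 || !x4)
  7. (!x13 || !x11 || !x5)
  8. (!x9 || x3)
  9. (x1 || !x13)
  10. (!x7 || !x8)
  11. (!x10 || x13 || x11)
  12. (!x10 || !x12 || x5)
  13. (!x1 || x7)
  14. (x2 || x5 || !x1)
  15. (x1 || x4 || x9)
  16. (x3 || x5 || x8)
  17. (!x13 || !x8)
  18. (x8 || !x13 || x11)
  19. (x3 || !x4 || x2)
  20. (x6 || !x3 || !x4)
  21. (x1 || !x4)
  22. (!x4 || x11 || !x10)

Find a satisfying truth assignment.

x1=T, x2=F, x3=F, x4=F, x5=T, x6=T, x7=T, x8=F, x9=F, x10=F, x11=T, x12=T, x13=F

Pure literal: x6 appears only positively; assign x6 = True.
Try x1 = True.
  then x7 is forced to True.
  then x8 is forced to False.
Branch on x2: take x2 = False.
  then x5 is forced to True.
For the remaining variables, x3 = False, x4 = False, x9 = False, x10 = False, x11 = True, x12 = True, x13 = False works.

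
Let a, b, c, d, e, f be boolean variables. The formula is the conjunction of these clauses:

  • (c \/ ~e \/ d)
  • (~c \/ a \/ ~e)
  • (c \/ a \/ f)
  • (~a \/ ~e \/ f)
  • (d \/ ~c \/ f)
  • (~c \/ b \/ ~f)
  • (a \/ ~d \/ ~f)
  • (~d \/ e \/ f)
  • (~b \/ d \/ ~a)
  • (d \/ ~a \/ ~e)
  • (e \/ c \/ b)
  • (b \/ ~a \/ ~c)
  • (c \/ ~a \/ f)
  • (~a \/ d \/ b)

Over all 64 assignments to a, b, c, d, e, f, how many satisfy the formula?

7

Satisfying assignments:
  a=F b=T c=F d=F e=F f=T
  a=F b=T c=T d=F e=F f=T
  a=T b=F c=F d=T e=T f=T
  a=T b=T c=F d=T e=F f=T
  a=T b=T c=F d=T e=T f=T
  a=T b=T c=T d=T e=F f=T
  a=T b=T c=T d=T e=T f=T
That's 7 in total.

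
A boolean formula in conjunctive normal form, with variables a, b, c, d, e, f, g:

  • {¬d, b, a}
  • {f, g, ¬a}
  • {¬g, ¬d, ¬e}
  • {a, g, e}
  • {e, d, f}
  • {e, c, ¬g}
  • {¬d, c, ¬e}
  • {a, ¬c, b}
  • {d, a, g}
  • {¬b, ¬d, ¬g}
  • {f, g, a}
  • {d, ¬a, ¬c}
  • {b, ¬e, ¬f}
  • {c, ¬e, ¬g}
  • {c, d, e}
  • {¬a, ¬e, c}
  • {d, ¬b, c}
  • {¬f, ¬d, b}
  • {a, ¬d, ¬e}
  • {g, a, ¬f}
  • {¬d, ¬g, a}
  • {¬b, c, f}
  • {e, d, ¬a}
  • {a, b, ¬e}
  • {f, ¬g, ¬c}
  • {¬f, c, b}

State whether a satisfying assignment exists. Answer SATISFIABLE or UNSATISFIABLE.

SATISFIABLE

Branch on a: take a = False.
Branch on b: take b = True.
Try c = True.
The remaining clauses are satisfied by d = False, e = True, f = True, g = True.
So a=False, b=True, c=True, d=False, e=True, f=True, g=True is a satisfying assignment.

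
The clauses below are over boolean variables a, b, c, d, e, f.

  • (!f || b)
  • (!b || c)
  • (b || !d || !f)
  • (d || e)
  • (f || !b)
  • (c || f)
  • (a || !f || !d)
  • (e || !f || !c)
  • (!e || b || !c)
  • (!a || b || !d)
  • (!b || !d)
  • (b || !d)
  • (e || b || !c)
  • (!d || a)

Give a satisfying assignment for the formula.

a=T  b=T  c=T  d=F  e=T  f=T

Check each clause:
  1. (b || !f) — b is true.
  2. (c || !b) — c is true.
  3. (b || !f || !d) — b is true.
  4. (d || e) — e is true.
  5. (f || !b) — f is true.
  6. (c || f) — c is true.
  7. (!f || a || !d) — a is true.
  8. (e || !f || !c) — e is true.
  9. (b || !e || !c) — b is true.
  10. (b || !d || !a) — b is true.
  11. (!b || !d) — !d is true.
  12. (!d || b) — b is true.
  13. (e || b || !c) — b is true.
  14. (!d || a) — a is true.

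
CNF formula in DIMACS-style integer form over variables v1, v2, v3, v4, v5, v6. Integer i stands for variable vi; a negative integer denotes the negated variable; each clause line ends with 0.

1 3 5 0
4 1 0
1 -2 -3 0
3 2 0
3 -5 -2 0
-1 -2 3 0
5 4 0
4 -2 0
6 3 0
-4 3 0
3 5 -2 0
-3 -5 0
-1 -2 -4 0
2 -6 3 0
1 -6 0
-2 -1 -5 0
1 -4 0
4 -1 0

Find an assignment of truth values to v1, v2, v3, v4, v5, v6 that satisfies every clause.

Try v1 = True.
  then v4 is forced to True.
  then v3 is forced to True.
  then v5 is forced to False.
  then v2 is forced to False.
v6 is now unconstrained; take v6 = True.

v1 = T, v2 = F, v3 = T, v4 = T, v5 = F, v6 = T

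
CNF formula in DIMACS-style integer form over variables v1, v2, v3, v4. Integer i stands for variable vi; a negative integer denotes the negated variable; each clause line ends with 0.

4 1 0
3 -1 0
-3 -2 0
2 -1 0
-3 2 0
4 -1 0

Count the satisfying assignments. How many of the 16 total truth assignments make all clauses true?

The models are:
  v1=F v2=F v3=F v4=T
  v1=F v2=T v3=F v4=T
Count: 2.

2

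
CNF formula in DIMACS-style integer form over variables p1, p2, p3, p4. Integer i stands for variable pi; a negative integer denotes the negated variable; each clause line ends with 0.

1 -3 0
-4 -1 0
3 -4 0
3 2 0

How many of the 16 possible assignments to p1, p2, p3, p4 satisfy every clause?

4

Satisfying assignments:
  p1=0 p2=1 p3=0 p4=0
  p1=1 p2=0 p3=1 p4=0
  p1=1 p2=1 p3=0 p4=0
  p1=1 p2=1 p3=1 p4=0
That's 4 in total.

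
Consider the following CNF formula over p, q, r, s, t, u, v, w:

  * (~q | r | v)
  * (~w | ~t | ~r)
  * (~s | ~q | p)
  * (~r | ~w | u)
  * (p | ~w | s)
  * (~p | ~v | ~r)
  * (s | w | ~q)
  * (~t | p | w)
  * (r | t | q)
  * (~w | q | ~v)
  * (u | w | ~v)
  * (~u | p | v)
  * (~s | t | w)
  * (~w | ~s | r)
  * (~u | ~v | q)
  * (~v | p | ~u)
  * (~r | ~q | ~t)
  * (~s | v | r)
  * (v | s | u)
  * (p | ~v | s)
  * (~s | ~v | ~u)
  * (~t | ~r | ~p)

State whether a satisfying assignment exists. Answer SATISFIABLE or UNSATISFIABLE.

SATISFIABLE

Try p = True.
Try q = False.
The remaining clauses are satisfied by r = True, s = False, t = False, u = True, v = False, w = False.
So p=1  q=0  r=1  s=0  t=0  u=1  v=0  w=0 is a satisfying assignment.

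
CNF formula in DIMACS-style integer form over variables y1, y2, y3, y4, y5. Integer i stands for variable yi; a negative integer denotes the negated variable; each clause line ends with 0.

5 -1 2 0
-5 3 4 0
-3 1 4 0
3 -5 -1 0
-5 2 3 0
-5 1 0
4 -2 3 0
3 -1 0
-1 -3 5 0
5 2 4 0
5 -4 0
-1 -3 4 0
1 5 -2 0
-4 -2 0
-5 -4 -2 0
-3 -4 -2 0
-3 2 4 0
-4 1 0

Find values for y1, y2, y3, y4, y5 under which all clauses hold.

Set y1 = True and propagate.
  then y3 is forced to True.
  then y5 is forced to True.
  then y4 is forced to True.
  then y2 is forced to False.
Every clause has at least one true literal under this assignment.

y1=1, y2=0, y3=1, y4=1, y5=1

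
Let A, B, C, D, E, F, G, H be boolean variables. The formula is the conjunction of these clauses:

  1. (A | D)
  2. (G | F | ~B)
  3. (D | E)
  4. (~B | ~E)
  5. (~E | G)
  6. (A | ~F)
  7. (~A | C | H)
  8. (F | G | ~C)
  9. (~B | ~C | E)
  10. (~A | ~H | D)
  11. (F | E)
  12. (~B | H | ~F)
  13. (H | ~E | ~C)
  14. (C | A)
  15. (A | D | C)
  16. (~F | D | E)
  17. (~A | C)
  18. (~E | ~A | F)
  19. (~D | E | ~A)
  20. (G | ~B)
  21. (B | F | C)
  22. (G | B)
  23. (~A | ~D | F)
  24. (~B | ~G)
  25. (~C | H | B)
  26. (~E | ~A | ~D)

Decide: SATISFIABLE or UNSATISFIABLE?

Try A = False.
  then D is forced to True.
  then F is forced to False.
  then E is forced to True.
  then B is forced to False.
  then G is forced to True.
  then C is forced to True.
  then H is forced to True.
Every clause has at least one true literal under this assignment.
So A=False, B=False, C=True, D=True, E=True, F=False, G=True, H=True is a satisfying assignment.

SATISFIABLE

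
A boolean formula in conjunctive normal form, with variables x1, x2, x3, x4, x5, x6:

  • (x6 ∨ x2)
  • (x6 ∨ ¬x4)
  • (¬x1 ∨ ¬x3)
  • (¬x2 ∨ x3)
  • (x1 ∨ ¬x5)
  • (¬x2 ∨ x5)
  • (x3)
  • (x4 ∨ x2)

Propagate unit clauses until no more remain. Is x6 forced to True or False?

True

Unit clause (x3) sets x3 = True.
(¬x3 ∨ ¬x1): since x3 = True, the clause reduces to (¬x1). x1 = False.
In (x1 ∨ ¬x5), x1 is now false; ¬x5 must hold, so x5 = False.
In (¬x2 ∨ x5), x5 is now false; ¬x2 must hold, so x2 = False.
From (x2 ∨ x6) and x2 = False: x6 = True.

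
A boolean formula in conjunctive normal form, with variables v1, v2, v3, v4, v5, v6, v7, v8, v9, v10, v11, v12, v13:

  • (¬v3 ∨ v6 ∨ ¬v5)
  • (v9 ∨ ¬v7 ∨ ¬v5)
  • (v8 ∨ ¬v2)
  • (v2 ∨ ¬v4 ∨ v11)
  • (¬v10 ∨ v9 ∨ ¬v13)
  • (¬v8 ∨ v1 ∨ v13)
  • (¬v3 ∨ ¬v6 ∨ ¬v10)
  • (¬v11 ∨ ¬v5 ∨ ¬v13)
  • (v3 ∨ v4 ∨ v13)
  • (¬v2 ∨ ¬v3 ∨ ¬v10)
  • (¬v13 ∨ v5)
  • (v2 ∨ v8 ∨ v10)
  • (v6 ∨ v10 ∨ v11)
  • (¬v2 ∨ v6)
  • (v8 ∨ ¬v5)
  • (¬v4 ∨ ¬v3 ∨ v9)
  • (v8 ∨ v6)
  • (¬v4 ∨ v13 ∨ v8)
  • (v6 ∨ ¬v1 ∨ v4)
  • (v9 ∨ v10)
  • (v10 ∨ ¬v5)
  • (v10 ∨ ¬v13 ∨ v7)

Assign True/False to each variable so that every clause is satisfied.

v1=T  v2=F  v3=F  v4=T  v5=F  v6=T  v7=T  v8=T  v9=T  v10=F  v11=T  v12=F  v13=F

v9 occurs only positively in the remaining clauses — set v9 = True.
Branch on v1: take v1 = True.
Set v2 = False and propagate.
The remaining clauses are satisfied by v3 = False, v4 = True, v5 = False, v6 = True, v7 = True, v8 = True, v10 = False, v11 = True, v12 = False, v13 = False.
Every clause has at least one true literal under this assignment.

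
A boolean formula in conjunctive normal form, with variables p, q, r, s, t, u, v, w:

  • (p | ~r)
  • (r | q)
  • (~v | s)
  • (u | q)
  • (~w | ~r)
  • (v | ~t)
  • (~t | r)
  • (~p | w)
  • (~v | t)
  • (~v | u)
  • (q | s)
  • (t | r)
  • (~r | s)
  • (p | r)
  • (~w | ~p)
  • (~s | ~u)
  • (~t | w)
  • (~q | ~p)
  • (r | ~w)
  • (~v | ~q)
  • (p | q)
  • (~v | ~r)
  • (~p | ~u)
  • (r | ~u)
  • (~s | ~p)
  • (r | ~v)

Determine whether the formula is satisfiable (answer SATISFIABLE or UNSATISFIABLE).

UNSATISFIABLE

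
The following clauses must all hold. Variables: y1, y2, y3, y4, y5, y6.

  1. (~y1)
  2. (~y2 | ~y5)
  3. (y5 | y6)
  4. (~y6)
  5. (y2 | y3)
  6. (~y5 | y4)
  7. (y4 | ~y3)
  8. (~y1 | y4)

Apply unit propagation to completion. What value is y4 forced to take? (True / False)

(~y1) stands alone — y1 = False.
(~y6) is a unit clause: y6 = False.
(y6 | y5): since y6 = False, the clause reduces to (y5). y5 = True.
In (~y5 | ~y2), ~y5 is now false; ~y2 must hold, so y2 = False.
From (y2 | y3) and y2 = False: y3 = True.
In (~y5 | y4), ~y5 is now false; y4 must hold, so y4 = True.

True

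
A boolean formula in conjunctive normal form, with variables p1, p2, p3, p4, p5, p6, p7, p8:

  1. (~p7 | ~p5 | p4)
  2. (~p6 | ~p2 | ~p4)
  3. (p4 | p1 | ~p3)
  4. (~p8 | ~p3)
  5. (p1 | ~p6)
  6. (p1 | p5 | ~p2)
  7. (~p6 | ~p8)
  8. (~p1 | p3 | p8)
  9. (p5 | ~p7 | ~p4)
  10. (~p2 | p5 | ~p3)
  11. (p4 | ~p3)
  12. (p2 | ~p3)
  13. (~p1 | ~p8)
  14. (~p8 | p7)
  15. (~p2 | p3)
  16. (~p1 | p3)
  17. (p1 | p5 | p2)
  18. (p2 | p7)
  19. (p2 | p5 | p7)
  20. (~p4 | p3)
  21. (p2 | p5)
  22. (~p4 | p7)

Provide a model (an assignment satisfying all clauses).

p6 occurs only negated in the remaining clauses — set p6 = False.
Try p1 = True.
  then p8 is forced to False.
  then p3 is forced to True.
  then p4 is forced to True.
  then p2 is forced to True.
  then p5 is forced to True.
  then p7 is forced to True.
Every clause has at least one true literal under this assignment.
Check each clause:
  1. (~p5 | ~p7 | p4) — p4 is true.
  2. (~p6 | ~p2 | ~p4) — ~p6 is true.
  3. (~p3 | p1 | p4) — p1 is true.
  4. (~p3 | ~p8) — ~p8 is true.
  5. (~p6 | p1) — p1 is true.
  6. (p1 | ~p2 | p5) — p1 is true.
  7. (~p8 | ~p6) — ~p8 is true.
  8. (~p1 | p8 | p3) — p3 is true.
  9. (p5 | ~p7 | ~p4) — p5 is true.
  10. (~p2 | p5 | ~p3) — p5 is true.
  11. (~p3 | p4) — p4 is true.
  12. (~p3 | p2) — p2 is true.
  13. (~p8 | ~p1) — ~p8 is true.
  14. (p7 | ~p8) — ~p8 is true.
  15. (~p2 | p3) — p3 is true.
  16. (p3 | ~p1) — p3 is true.
  17. (p2 | p5 | p1) — p1 is true.
  18. (p2 | p7) — p2 is true.
  19. (p7 | p2 | p5) — p2 is true.
  20. (p3 | ~p4) — p3 is true.
  21. (p5 | p2) — p2 is true.
  22. (~p4 | p7) — p7 is true.

p1 = True  p2 = True  p3 = True  p4 = True  p5 = True  p6 = False  p7 = True  p8 = False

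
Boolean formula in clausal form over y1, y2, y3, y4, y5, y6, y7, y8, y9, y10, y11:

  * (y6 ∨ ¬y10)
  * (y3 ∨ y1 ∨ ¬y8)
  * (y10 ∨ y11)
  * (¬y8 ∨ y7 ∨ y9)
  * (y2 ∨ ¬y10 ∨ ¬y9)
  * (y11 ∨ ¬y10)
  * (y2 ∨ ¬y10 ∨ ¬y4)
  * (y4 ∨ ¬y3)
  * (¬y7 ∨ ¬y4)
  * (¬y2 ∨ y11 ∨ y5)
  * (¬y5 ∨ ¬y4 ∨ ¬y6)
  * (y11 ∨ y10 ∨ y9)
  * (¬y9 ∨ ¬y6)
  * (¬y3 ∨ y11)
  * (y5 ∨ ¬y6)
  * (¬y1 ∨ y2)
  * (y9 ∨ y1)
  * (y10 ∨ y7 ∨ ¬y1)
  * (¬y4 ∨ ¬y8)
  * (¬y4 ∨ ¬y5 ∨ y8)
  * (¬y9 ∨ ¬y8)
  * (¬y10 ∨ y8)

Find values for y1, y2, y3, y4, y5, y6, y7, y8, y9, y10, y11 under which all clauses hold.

y1=False, y2=True, y3=False, y4=True, y5=False, y6=False, y7=False, y8=False, y9=True, y10=False, y11=True

Check each clause:
  1. (y6 ∨ ¬y10) — ¬y10 is true.
  2. (¬y8 ∨ y1 ∨ y3) — ¬y8 is true.
  3. (y11 ∨ y10) — y11 is true.
  4. (y9 ∨ y7 ∨ ¬y8) — ¬y8 is true.
  5. (¬y9 ∨ ¬y10 ∨ y2) — y2 is true.
  6. (y11 ∨ ¬y10) — y11 is true.
  7. (¬y10 ∨ y2 ∨ ¬y4) — y2 is true.
  8. (y4 ∨ ¬y3) — y4 is true.
  9. (¬y4 ∨ ¬y7) — ¬y7 is true.
  10. (y11 ∨ y5 ∨ ¬y2) — y11 is true.
  11. (¬y5 ∨ ¬y6 ∨ ¬y4) — ¬y6 is true.
  12. (y9 ∨ y11 ∨ y10) — y9 is true.
  13. (¬y6 ∨ ¬y9) — ¬y6 is true.
  14. (y11 ∨ ¬y3) — y11 is true.
  15. (¬y6 ∨ y5) — ¬y6 is true.
  16. (¬y1 ∨ y2) — y2 is true.
  17. (y9 ∨ y1) — y9 is true.
  18. (y10 ∨ y7 ∨ ¬y1) — ¬y1 is true.
  19. (¬y4 ∨ ¬y8) — ¬y8 is true.
  20. (¬y4 ∨ y8 ∨ ¬y5) — ¬y5 is true.
  21. (¬y8 ∨ ¬y9) — ¬y8 is true.
  22. (¬y10 ∨ y8) — ¬y10 is true.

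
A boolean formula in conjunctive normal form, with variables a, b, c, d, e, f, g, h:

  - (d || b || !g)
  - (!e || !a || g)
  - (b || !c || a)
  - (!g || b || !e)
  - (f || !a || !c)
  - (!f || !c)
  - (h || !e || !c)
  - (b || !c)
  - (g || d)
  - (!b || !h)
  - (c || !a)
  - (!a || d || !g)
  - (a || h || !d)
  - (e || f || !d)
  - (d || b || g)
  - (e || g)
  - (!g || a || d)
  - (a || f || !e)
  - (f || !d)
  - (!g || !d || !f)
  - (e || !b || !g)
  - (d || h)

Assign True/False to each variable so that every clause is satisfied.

Branch on a: take a = False.
Try b = False.
  then c is forced to False.
For the remaining variables, d = True, e = True, f = True, g = False, h = True works.
Every clause has at least one true literal under this assignment.

a=F  b=F  c=F  d=T  e=T  f=T  g=F  h=T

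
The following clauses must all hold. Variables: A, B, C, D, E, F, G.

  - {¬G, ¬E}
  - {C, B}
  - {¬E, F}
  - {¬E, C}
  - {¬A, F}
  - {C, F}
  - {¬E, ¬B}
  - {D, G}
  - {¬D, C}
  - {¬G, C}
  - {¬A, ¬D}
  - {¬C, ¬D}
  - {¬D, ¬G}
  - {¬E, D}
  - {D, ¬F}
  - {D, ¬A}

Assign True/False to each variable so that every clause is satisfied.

Pure literal: A appears only negated; assign A = False.
E occurs only negated in the remaining clauses — set E = False.
Try B = False.
  then C is forced to True.
  then D is forced to False.
  then G is forced to True.
  then F is forced to False.
Every clause has at least one true literal under this assignment.
Check each clause:
  1. {¬G, ¬E} — ¬E is true.
  2. {B, C} — C is true.
  3. {¬E, F} — ¬E is true.
  4. {¬E, C} — C is true.
  5. {F, ¬A} — ¬A is true.
  6. {C, F} — C is true.
  7. {¬E, ¬B} — ¬E is true.
  8. {G, D} — G is true.
  9. {C, ¬D} — C is true.
  10. {¬G, C} — C is true.
  11. {¬A, ¬D} — ¬D is true.
  12. {¬C, ¬D} — ¬D is true.
  13. {¬D, ¬G} — ¬D is true.
  14. {D, ¬E} — ¬E is true.
  15. {D, ¬F} — ¬F is true.
  16. {¬A, D} — ¬A is true.

A = False, B = False, C = True, D = False, E = False, F = False, G = True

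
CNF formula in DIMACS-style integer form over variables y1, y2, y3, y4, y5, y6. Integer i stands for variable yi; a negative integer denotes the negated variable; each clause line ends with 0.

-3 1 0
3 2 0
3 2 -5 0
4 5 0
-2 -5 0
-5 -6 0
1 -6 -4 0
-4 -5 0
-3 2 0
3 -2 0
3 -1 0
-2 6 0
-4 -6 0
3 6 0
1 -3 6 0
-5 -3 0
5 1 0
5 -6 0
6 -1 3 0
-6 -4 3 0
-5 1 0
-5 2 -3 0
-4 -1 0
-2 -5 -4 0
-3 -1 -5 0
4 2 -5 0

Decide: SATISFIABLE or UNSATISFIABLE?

UNSATISFIABLE

y3 = True:
  propagation gives y1=True, y2=True, y5=False, y4=True; an empty clause results — contradiction.
y3 = False:
  propagation gives y2=True; an empty clause results — contradiction.
Every branch closes, so no satisfying assignment exists.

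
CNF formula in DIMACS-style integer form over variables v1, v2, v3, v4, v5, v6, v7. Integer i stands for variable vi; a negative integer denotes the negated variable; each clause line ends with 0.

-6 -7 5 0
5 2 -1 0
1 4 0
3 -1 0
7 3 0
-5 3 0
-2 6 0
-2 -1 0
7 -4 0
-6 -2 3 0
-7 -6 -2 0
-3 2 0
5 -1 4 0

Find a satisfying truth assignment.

Try v1 = False.
  then v4 is forced to True.
  then v7 is forced to True.
Set v2 = False and propagate.
  then v3 is forced to False.
  then v5 is forced to False.
  then v6 is forced to False.
Every clause has at least one true literal under this assignment.

v1 = 0, v2 = 0, v3 = 0, v4 = 1, v5 = 0, v6 = 0, v7 = 1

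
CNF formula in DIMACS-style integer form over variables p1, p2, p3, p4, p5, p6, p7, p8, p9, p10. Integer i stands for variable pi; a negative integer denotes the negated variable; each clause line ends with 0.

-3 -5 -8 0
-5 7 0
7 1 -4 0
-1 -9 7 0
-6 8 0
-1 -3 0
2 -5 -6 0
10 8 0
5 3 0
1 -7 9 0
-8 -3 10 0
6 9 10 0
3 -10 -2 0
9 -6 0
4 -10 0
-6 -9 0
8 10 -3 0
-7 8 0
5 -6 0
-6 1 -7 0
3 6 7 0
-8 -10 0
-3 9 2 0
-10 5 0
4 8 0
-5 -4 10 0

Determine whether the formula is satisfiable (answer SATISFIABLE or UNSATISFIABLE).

SATISFIABLE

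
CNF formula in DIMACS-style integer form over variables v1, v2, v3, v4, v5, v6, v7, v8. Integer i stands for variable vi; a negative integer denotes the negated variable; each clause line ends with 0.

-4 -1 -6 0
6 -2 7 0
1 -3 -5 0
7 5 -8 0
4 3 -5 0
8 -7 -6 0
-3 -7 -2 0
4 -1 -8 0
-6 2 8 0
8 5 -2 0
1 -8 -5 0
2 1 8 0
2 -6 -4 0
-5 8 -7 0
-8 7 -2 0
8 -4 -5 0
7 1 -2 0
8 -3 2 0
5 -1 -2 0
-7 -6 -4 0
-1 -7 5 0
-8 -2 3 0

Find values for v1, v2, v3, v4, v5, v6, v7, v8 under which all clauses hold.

v1=T  v2=F  v3=T  v4=T  v5=T  v6=F  v7=T  v8=T

Set v1 = True and propagate.
For the remaining variables, v2 = False, v3 = True, v4 = True, v5 = True, v6 = False, v7 = True, v8 = True works.
Every clause has at least one true literal under this assignment.
Check each clause:
  1. (~v4 \/ ~v6 \/ ~v1) — ~v6 is true.
  2. (v7 \/ ~v2 \/ v6) — ~v2 is true.
  3. (~v5 \/ v1 \/ ~v3) — v1 is true.
  4. (v5 \/ ~v8 \/ v7) — v5 is true.
  5. (~v5 \/ v3 \/ v4) — v3 is true.
  6. (~v7 \/ v8 \/ ~v6) — v8 is true.
  7. (~v7 \/ ~v3 \/ ~v2) — ~v2 is true.
  8. (~v8 \/ ~v1 \/ v4) — v4 is true.
  9. (v2 \/ ~v6 \/ v8) — v8 is true.
  10. (v8 \/ v5 \/ ~v2) — v8 is true.
  11. (~v8 \/ v1 \/ ~v5) — v1 is true.
  12. (v2 \/ v1 \/ v8) — v8 is true.
  13. (v2 \/ ~v4 \/ ~v6) — ~v6 is true.
  14. (v8 \/ ~v5 \/ ~v7) — v8 is true.
  15. (~v2 \/ v7 \/ ~v8) — ~v2 is true.
  16. (~v4 \/ ~v5 \/ v8) — v8 is true.
  17. (v1 \/ v7 \/ ~v2) — v1 is true.
  18. (~v3 \/ v8 \/ v2) — v8 is true.
  19. (~v2 \/ v5 \/ ~v1) — v5 is true.
  20. (~v6 \/ ~v4 \/ ~v7) — ~v6 is true.
  21. (~v1 \/ v5 \/ ~v7) — v5 is true.
  22. (~v8 \/ v3 \/ ~v2) — v3 is true.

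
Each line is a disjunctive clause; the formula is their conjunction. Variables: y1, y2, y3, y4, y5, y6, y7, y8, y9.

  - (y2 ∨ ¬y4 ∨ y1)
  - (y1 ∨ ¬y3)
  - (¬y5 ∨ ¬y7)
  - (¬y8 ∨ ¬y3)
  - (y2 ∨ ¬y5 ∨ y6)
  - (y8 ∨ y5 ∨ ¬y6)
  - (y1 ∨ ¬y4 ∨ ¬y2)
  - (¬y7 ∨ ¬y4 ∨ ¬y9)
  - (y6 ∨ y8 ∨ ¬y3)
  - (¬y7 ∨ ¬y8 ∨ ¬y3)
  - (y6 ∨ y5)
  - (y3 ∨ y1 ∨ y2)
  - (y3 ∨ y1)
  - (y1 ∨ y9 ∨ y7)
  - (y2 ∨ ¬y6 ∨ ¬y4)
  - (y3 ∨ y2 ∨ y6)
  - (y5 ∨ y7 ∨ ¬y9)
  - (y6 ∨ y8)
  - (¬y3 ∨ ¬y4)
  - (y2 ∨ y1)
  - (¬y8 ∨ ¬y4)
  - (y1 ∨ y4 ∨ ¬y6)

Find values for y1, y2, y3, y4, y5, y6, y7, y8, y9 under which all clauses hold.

y1 = T, y2 = T, y3 = T, y4 = F, y5 = T, y6 = T, y7 = F, y8 = F, y9 = T

Check each clause:
  1. (¬y4 ∨ y1 ∨ y2) — y1 is true.
  2. (y1 ∨ ¬y3) — y1 is true.
  3. (¬y5 ∨ ¬y7) — ¬y7 is true.
  4. (¬y8 ∨ ¬y3) — ¬y8 is true.
  5. (y6 ∨ y2 ∨ ¬y5) — y2 is true.
  6. (¬y6 ∨ y5 ∨ y8) — y5 is true.
  7. (¬y4 ∨ ¬y2 ∨ y1) — y1 is true.
  8. (¬y9 ∨ ¬y7 ∨ ¬y4) — ¬y7 is true.
  9. (y8 ∨ y6 ∨ ¬y3) — y6 is true.
  10. (¬y8 ∨ ¬y3 ∨ ¬y7) — ¬y8 is true.
  11. (y6 ∨ y5) — y5 is true.
  12. (y3 ∨ y2 ∨ y1) — y1 is true.
  13. (y3 ∨ y1) — y1 is true.
  14. (y9 ∨ y7 ∨ y1) — y9 is true.
  15. (y2 ∨ ¬y4 ∨ ¬y6) — y2 is true.
  16. (y3 ∨ y6 ∨ y2) — y2 is true.
  17. (¬y9 ∨ y7 ∨ y5) — y5 is true.
  18. (y6 ∨ y8) — y6 is true.
  19. (¬y3 ∨ ¬y4) — ¬y4 is true.
  20. (y1 ∨ y2) — y1 is true.
  21. (¬y4 ∨ ¬y8) — ¬y8 is true.
  22. (y1 ∨ y4 ∨ ¬y6) — y1 is true.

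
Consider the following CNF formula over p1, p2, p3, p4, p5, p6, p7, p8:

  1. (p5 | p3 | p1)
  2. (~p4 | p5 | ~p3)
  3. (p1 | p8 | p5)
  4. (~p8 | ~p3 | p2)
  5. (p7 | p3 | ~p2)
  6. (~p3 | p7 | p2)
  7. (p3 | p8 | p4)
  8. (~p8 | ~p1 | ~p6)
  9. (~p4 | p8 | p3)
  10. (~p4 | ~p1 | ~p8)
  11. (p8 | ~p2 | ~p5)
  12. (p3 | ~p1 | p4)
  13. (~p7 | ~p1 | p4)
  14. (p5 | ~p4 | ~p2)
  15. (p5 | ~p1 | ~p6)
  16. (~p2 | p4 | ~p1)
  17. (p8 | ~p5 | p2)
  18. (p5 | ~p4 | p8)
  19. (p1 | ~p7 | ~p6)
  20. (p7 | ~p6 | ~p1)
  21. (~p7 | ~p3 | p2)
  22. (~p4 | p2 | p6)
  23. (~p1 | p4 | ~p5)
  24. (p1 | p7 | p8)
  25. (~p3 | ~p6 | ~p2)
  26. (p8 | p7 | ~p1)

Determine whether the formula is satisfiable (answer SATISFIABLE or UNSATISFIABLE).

SATISFIABLE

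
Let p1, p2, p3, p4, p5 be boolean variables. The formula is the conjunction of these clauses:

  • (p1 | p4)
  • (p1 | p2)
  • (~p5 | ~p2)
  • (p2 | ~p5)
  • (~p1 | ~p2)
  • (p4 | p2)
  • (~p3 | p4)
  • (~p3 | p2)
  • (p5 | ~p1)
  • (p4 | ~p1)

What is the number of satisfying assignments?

2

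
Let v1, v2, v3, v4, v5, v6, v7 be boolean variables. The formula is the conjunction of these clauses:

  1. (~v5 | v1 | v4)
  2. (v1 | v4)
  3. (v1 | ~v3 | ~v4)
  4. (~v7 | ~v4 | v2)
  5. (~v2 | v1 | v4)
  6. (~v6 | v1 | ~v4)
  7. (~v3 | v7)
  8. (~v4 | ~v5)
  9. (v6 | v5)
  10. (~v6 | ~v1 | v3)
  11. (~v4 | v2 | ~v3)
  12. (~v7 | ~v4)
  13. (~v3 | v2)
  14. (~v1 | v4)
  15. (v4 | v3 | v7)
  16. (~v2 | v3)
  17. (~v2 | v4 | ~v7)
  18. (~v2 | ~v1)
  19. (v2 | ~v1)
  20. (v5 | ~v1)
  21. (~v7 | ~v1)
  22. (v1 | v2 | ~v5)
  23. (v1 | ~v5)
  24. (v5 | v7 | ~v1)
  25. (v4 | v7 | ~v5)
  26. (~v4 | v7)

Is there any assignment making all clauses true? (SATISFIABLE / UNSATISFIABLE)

UNSATISFIABLE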